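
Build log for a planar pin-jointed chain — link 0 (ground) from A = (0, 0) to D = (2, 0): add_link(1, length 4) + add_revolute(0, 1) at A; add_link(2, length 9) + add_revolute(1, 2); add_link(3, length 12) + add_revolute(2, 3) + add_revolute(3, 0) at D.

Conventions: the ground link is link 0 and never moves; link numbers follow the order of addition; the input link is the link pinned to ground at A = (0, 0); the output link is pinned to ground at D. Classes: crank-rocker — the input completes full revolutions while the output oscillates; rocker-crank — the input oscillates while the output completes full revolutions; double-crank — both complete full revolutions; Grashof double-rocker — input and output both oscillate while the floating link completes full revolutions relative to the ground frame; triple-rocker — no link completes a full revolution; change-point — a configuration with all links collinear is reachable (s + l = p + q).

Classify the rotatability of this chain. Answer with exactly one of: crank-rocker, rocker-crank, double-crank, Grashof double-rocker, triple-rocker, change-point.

lengths: ground=2, input=4, coupler=9, output=12
sorted: s=2 (shortest), l=12 (longest), p+q=13
s + l = 14 vs p + q = 13
s + l > p + q → non-Grashof → no link fully rotates → triple-rocker

triple-rocker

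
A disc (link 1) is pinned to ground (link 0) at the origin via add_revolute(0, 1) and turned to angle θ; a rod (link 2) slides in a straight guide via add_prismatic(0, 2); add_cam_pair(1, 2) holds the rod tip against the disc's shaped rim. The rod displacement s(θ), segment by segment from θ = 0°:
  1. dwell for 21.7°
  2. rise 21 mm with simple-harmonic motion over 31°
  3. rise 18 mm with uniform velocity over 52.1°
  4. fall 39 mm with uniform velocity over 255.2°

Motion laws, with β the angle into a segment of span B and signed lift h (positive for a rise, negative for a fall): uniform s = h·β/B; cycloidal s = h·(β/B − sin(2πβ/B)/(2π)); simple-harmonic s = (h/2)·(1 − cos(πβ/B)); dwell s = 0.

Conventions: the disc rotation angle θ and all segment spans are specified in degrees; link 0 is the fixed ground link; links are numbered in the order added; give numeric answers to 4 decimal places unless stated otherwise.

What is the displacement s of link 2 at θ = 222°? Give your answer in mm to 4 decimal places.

segment 1 (0° to 21.7°, dwell): s unchanged at 0.0000
segment 2 (21.7° to 52.7°, simple-harmonic, h = 21) is passed completely: s = 0.0000 + (21) = 21.0000
segment 3 (52.7° to 104.8°, uniform, h = 18) is passed completely: s = 21.0000 + (18) = 39.0000
θ = 222° falls in segment 4 (104.8° to 360°, uniform, h = -39): β = 222 − 104.8 = 117.2°, B = 255.2°; Δs = -39·117.2/255.2 = -17.9107; s = 39.0000 − 17.9107 = 21.0893

21.0893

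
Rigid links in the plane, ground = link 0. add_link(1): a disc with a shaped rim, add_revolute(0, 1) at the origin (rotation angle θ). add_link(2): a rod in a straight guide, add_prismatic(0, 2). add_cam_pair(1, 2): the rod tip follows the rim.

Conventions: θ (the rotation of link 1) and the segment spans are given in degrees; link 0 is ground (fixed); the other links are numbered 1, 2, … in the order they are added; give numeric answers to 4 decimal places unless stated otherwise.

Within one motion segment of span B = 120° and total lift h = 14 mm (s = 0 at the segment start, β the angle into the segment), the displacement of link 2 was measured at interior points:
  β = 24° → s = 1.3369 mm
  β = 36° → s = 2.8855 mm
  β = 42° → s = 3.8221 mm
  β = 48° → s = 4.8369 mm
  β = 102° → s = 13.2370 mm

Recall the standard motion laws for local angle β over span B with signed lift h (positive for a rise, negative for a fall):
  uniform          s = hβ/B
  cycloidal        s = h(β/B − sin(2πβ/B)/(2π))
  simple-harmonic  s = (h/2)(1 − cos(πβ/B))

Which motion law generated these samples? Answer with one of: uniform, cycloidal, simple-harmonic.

candidates at β/B = r: uniform s = h·r (linear in β); cycloidal s = h·(r − sin(2πr)/(2π)); simple-harmonic s = (h/2)(1 − cos(πr))
β=24°: printed 1.3369 | uniform 2.8000, cycloidal 0.6809, simple-harmonic 1.3369
β=36°: printed 2.8855 | uniform 4.2000, cycloidal 2.0809, simple-harmonic 2.8855
β=42°: printed 3.8221 | uniform 4.9000, cycloidal 3.0974, simple-harmonic 3.8221
β=48°: printed 4.8369 | uniform 5.6000, cycloidal 4.2903, simple-harmonic 4.8369
β=102°: printed 13.2370 | uniform 11.9000, cycloidal 13.7026, simple-harmonic 13.2370
only one law matches every sample → simple-harmonic

simple-harmonic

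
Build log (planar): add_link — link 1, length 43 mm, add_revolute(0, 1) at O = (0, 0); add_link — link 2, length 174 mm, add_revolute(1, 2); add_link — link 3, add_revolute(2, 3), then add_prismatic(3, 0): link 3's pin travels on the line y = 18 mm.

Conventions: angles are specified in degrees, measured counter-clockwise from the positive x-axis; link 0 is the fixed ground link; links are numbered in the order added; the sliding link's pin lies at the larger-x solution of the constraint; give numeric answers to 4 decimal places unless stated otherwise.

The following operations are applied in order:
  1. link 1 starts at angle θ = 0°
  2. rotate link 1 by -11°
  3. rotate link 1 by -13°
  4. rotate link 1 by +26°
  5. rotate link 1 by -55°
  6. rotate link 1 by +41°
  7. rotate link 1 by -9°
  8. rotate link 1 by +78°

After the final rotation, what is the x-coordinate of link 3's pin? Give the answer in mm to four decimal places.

geometry: r = 43 mm, L = 174 mm, e = 18 mm; θ starts at 0°
rotate link 1 by -11°: θ ← 0° -11° = -11°
rotate link 1 by -13°: θ ← -11° -13° = -24°
rotate link 1 by +26°: θ ← -24° +26° = 2°
rotate link 1 by -55°: θ ← 2° -55° = -53°
rotate link 1 by +41°: θ ← -53° +41° = -12°
rotate link 1 by -9°: θ ← -12° -9° = -21°
rotate link 1 by +78°: θ ← -21° +78° = 57°
crank pin P = (r cos θ, r sin θ) = (23.419479, 36.062834)
h = r sin θ − e = 36.062834 − 18 = 18.062834
x = r cos θ + √(L² − h²) = 23.419479 + 173.059915 = 196.479393

196.4794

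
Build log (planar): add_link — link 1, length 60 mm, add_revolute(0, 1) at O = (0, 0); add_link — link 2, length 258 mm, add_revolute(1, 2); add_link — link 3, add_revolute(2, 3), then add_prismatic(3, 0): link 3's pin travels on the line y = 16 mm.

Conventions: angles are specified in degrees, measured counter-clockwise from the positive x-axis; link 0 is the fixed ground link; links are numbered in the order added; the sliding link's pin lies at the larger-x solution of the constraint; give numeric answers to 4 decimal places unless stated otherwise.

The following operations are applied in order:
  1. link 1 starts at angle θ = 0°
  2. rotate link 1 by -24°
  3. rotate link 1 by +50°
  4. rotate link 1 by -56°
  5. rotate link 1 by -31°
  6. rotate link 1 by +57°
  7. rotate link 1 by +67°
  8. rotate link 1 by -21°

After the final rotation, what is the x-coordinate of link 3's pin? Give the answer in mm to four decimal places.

geometry: r = 60 mm, L = 258 mm, e = 16 mm; θ starts at 0°
rotate link 1 by -24°: θ ← 0° -24° = -24°
rotate link 1 by +50°: θ ← -24° +50° = 26°
rotate link 1 by -56°: θ ← 26° -56° = -30°
rotate link 1 by -31°: θ ← -30° -31° = -61°
rotate link 1 by +57°: θ ← -61° +57° = -4°
rotate link 1 by +67°: θ ← -4° +67° = 63°
rotate link 1 by -21°: θ ← 63° -21° = 42°
crank pin P = (r cos θ, r sin θ) = (44.588690, 40.147836)
h = r sin θ − e = 40.147836 − 16 = 24.147836
x = r cos θ + √(L² − h²) = 44.588690 + 256.867441 = 301.456130

301.4561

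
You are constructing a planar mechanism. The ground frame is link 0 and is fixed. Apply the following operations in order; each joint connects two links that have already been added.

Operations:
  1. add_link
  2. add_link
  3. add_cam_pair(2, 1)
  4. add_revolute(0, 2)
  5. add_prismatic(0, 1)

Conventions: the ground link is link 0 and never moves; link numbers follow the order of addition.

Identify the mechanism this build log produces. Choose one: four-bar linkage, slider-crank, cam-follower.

links: 3 (incl. ground); joints: 1 revolute, 1 prismatic, 1 higher (cam) pair, forming one closed loop
3 links, revolute + prismatic + higher pair in one loop → cam-follower

cam-follower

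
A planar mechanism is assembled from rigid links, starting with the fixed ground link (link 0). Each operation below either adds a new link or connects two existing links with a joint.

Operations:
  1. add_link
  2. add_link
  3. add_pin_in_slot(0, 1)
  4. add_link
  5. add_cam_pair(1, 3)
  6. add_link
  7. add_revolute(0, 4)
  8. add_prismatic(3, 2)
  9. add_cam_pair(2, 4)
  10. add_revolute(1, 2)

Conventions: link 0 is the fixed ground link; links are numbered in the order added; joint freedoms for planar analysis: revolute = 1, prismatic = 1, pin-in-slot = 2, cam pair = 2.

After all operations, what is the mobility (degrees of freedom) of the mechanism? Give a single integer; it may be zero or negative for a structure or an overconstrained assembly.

L=1 J1=0 J2=0
add link → L=2 J1=0 J2=0
add link → L=3 J1=0 J2=0
PS@0,1 dof=2 J2 → L=3 J1=0 J2=1
add link → L=4 J1=0 J2=1
C@1,3 dof=2 J2 → L=4 J1=0 J2=2
add link → L=5 J1=0 J2=2
R@0,4 dof=1 J1 → L=5 J1=1 J2=2
P@3,2 dof=1 J1 → L=5 J1=2 J2=2
C@2,4 dof=2 J2 → L=5 J1=2 J2=3
R@1,2 dof=1 J1 → L=5 J1=3 J2=3
M=3(L−1)−2J1−J2=3·4−2·3−3=3

M = 3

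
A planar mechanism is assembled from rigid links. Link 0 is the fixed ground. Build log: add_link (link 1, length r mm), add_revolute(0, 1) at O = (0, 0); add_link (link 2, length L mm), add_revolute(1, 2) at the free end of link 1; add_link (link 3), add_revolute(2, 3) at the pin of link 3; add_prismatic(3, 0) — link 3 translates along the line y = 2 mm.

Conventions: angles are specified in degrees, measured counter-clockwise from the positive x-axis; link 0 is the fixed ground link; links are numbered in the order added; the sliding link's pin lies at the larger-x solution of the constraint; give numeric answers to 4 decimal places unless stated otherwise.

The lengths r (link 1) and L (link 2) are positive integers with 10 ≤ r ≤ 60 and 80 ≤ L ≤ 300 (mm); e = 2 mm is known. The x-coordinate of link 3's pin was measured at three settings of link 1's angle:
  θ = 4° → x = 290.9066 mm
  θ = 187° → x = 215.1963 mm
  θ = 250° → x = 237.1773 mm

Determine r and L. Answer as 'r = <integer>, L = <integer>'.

constraint per measurement: (x − r cos θ)² + (r sin θ − e)² = L²
subtracting the θ₁ and θ₂ equations cancels the r² and L² terms:
r = (x₁² − x₂²) / (2[(x₁cos θ₁ + e sin θ₁) − (x₂cos θ₂ + e sin θ₂)]) = 38.0000 → r = 38
L² = (x₁ − r cos θ₁)² + (r sin θ₁ − e)² = 64009.0015 → L = 253.0000 → L = 253
check at θ₃=250°: x = 237.1773 (printed 237.1773) ✓

r = 38, L = 253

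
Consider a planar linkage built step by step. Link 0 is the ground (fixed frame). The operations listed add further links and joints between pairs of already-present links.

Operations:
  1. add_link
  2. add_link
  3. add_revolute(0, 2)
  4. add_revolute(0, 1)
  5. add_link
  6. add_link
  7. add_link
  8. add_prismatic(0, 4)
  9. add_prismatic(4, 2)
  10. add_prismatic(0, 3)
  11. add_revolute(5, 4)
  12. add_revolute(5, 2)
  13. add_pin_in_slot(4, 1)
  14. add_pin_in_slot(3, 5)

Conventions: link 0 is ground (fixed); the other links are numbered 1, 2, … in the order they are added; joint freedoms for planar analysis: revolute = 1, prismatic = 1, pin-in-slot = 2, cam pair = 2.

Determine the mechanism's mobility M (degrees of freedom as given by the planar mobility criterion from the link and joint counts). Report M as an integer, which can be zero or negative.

ground; <1,0,0>
#1 <2,0,0>
#2 <3,0,0>
R:0↔2 J1 <3,1,0>
R:0↔1 J1 <3,2,0>
#3 <4,2,0>
#4 <5,2,0>
#5 <6,2,0>
P:0↔4 J1 <6,3,0>
P:4↔2 J1 <6,4,0>
P:0↔3 J1 <6,5,0>
R:5↔4 J1 <6,6,0>
R:5↔2 J1 <6,7,0>
PS:4↔1 J2 <6,7,1>
PS:3↔5 J2 <6,7,2>
3×5 − 2×7 − 1×2 = -1

M = -1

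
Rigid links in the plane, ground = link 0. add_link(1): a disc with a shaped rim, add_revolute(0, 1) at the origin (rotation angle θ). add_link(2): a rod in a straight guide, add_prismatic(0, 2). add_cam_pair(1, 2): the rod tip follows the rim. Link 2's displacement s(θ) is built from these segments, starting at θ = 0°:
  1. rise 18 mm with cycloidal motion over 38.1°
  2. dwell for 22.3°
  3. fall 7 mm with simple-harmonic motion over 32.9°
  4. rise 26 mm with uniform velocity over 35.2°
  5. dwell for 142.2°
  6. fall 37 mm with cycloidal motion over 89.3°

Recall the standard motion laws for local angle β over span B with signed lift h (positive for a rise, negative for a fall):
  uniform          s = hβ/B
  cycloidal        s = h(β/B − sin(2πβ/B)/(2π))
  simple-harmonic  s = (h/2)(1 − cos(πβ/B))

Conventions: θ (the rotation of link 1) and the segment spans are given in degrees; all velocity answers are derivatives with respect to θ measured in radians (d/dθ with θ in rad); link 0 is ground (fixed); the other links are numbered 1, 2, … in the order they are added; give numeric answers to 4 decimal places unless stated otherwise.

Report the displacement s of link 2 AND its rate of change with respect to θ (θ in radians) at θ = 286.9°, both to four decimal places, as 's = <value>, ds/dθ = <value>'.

segment 1 (0° to 38.1°, cycloidal, h = 18) is passed completely: s = 0.0000 + (18) = 18.0000
segment 2 (38.1° to 60.4°, dwell): s unchanged at 18.0000
segment 3 (60.4° to 93.3°, simple-harmonic, h = -7) is passed completely: s = 18.0000 + (-7) = 11.0000
segment 4 (93.3° to 128.5°, uniform, h = 26) is passed completely: s = 11.0000 + (26) = 37.0000
segment 5 (128.5° to 270.7°, dwell): s unchanged at 37.0000
θ = 286.9° falls in segment 6 (270.7° to 360°, cycloidal, h = -37): β = 286.9 − 270.7 = 16.2°, B = 89.3°; Δs = -37·(0.1814 − sin(2π·0.1814)/(2π)) = -1.3619; s = 37.0000 − 1.3619 = 35.6381
velocity in seg [270.7°–360°] (cycloidal), θ in radians: β = 16.2° = 0.2827 rad, B = 89.3° = 1.5586 rad; ds/dθ = (h/B)(1 − cos(2πβ/B)) = ((-37)/1.5586)(1 − cos(2π·0.1814)) = -13.822580 mm/rad

s = 35.6381, ds/dθ = -13.8226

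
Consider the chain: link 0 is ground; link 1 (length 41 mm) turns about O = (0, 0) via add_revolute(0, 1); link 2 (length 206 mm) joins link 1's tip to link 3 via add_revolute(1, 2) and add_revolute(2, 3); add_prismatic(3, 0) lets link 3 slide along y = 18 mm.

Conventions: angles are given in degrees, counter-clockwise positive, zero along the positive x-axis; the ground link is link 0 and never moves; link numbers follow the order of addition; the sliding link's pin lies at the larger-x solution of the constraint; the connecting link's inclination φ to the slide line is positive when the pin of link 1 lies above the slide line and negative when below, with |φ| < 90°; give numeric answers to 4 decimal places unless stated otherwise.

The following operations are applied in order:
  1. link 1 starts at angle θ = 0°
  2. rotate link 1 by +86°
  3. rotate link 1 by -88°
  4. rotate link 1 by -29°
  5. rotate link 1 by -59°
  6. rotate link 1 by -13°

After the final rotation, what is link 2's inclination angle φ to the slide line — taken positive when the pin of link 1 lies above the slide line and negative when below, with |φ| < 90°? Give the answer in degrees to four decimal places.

geometry: r = 41 mm, L = 206 mm, e = 18 mm; θ starts at 0°
rotate link 1 by +86°: θ ← 0° +86° = 86°
rotate link 1 by -88°: θ ← 86° -88° = -2°
rotate link 1 by -29°: θ ← -2° -29° = -31°
rotate link 1 by -59°: θ ← -31° -59° = -90°
rotate link 1 by -13°: θ ← -90° -13° = -103°
h = r sin θ − e = -39.949173 − 18 = -57.949173
sin φ = h / L = -57.949173 / 206 = -0.28130666
φ = arcsin(-0.28130666) = -16.338206°

-16.3382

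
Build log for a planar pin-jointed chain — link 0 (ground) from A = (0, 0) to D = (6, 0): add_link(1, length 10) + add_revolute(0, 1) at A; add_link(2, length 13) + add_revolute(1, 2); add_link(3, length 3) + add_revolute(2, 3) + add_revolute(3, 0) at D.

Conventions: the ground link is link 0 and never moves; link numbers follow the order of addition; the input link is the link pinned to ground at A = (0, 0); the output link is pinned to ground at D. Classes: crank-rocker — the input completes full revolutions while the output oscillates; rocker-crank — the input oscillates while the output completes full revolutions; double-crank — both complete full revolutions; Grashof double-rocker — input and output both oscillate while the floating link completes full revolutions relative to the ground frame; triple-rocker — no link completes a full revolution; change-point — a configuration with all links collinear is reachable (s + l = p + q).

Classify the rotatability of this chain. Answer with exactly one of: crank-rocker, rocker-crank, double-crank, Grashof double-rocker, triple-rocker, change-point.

lengths: ground=6, input=10, coupler=13, output=3
sorted: s=3 (shortest), l=13 (longest), p+q=16
s + l = 16 vs p + q = 16
s + l = p + q → change-point (collinear configuration reachable)

change-point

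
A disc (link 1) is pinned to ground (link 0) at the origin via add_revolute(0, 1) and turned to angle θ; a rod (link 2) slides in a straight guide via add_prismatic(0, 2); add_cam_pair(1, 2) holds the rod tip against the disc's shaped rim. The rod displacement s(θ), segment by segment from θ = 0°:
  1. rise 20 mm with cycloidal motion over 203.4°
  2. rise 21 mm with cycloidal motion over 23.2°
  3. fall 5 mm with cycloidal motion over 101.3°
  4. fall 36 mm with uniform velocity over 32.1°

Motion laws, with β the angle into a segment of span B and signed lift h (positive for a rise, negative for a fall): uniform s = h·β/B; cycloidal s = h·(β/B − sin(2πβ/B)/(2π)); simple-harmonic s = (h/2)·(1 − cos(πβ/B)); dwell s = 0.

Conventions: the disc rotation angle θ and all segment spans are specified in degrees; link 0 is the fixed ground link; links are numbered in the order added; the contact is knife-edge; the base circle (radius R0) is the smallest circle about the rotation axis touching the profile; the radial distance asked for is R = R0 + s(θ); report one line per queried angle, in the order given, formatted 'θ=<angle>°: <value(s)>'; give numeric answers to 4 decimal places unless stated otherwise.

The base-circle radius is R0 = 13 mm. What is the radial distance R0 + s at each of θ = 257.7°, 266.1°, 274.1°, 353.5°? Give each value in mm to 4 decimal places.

segment 1 (0° to 203.4°, cycloidal, h = 20) is passed completely: s = 0.0000 + (20) = 20.0000
segment 2 (203.4° to 226.6°, cycloidal, h = 21) is passed completely: s = 20.0000 + (21) = 41.0000
θ = 257.7° falls in segment 3 (226.6° to 327.9°, cycloidal, h = -5): β = 257.7 − 226.6 = 31.1°, B = 101.3°; Δs = -5·(0.3070 − sin(2π·0.3070)/(2π)) = -0.7898; s = 41.0000 − 0.7898 = 40.2102
θ = 266.1° falls in segment 3 (226.6° to 327.9°, cycloidal, h = -5): β = 266.1 − 226.6 = 39.5°, B = 101.3°; Δs = -5·(0.3899 − sin(2π·0.3899)/(2π)) = -1.4421; s = 41.0000 − 1.4421 = 39.5579
θ = 274.1° falls in segment 3 (226.6° to 327.9°, cycloidal, h = -5): β = 274.1 − 226.6 = 47.5°, B = 101.3°; Δs = -5·(0.4689 − sin(2π·0.4689)/(2π)) = -2.1900; s = 41.0000 − 2.1900 = 38.8100
segment 3 (226.6° to 327.9°, cycloidal, h = -5) is passed completely: s = 41.0000 + (-5) = 36.0000
θ = 353.5° falls in segment 4 (327.9° to 360°, uniform, h = -36): β = 353.5 − 327.9 = 25.6°, B = 32.1°; Δs = -36·25.6/32.1 = -28.7103; s = 36.0000 − 28.7103 = 7.2897
θ=257.7°: R = R0 + s = 13 + 40.2102 = 53.2102
θ=266.1°: R = R0 + s = 13 + 39.5579 = 52.5579
θ=274.1°: R = R0 + s = 13 + 38.8100 = 51.8100
θ=353.5°: R = R0 + s = 13 + 7.2897 = 20.2897

θ=257.7°: 53.2102
θ=266.1°: 52.5579
θ=274.1°: 51.8100
θ=353.5°: 20.2897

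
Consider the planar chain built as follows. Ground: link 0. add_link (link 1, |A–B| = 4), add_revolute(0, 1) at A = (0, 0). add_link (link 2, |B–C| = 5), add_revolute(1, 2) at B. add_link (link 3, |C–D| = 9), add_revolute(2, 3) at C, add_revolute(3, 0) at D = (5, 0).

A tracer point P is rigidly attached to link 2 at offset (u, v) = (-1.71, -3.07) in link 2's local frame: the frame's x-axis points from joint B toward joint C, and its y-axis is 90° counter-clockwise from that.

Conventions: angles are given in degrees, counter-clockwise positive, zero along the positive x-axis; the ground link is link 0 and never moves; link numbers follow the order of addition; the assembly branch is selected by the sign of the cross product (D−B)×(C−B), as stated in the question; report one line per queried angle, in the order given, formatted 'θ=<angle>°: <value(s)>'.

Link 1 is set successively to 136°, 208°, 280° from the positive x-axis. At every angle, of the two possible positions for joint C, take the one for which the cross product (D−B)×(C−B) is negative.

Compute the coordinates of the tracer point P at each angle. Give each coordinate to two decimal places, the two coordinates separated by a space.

A=(0,0), D=(5.00,0)
θ=136°: B = A + 4.00·(cos136°, sin136°) = (-2.8774, 2.7786)
θ=136°: |BD| = 8.3531
θ=136°: circle(B,5.00) ∩ circle(D,9.00): a=0.8245, h=4.9316
θ=136°:   candidates: C₊=(-0.4594,7.1551) cross=41.194; C₋=(-3.7403,-2.1463) cross=-41.194
θ=136°:   branch - wants cross < 0 → take C=(-3.7403,-2.1463) (cross=-41.194)
θ=136°: ex = (C−B)/|BC| = (-0.1726,-0.9850); ey = (0.9850,-0.1726)
θ=136°: P = B + -1.71·ex + -3.07·ey = (-5.6062,4.9928)
θ=208°: B = A + 4.00·(cos208°, sin208°) = (-3.5318, -1.8779)
θ=208°: |BD| = 8.7360
θ=208°: circle(B,5.00) ∩ circle(D,9.00): a=1.1629, h=4.8629
θ=208°:   candidates: C₊=(-3.4414,3.1213) cross=42.482; C₋=(-1.3508,-6.3771) cross=-42.482
θ=208°:   branch - wants cross < 0 → take C=(-1.3508,-6.3771) (cross=-42.482)
θ=208°: ex = (C−B)/|BC| = (0.4362,-0.8998); ey = (0.8998,0.4362)
θ=208°: P = B + -1.71·ex + -3.07·ey = (-7.0402,-1.6783)
θ=280°: B = A + 4.00·(cos280°, sin280°) = (0.6946, -3.9392)
θ=280°: |BD| = 5.8356
θ=280°: circle(B,5.00) ∩ circle(D,9.00): a=-1.8804, h=4.6330
θ=280°:   candidates: C₊=(-3.8201,-1.7904) cross=27.036; C₋=(2.4347,-8.6267) cross=-27.036
θ=280°:   branch - wants cross < 0 → take C=(2.4347,-8.6267) (cross=-27.036)
θ=280°: ex = (C−B)/|BC| = (0.3480,-0.9375); ey = (0.9375,0.3480)
θ=280°: P = B + -1.71·ex + -3.07·ey = (-2.7786,-3.4046)

θ=136°: -5.61 4.99
θ=208°: -7.04 -1.68
θ=280°: -2.78 -3.40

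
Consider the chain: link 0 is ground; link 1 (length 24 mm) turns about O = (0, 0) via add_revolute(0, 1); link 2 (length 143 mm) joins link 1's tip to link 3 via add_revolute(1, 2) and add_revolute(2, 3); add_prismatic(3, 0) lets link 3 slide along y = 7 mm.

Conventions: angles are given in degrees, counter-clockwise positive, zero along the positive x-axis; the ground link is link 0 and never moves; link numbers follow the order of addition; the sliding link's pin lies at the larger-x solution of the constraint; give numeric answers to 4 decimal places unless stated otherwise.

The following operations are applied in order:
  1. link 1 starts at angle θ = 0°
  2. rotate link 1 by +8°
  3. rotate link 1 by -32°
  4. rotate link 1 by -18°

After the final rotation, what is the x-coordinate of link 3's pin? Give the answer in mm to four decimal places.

geometry: r = 24 mm, L = 143 mm, e = 7 mm; θ starts at 0°
rotate link 1 by +8°: θ ← 0° +8° = 8°
rotate link 1 by -32°: θ ← 8° -32° = -24°
rotate link 1 by -18°: θ ← -24° -18° = -42°
crank pin P = (r cos θ, r sin θ) = (17.835476, -16.059135)
h = r sin θ − e = -16.059135 − 7 = -23.059135
x = r cos θ + √(L² − h²) = 17.835476 + 141.128581 = 158.964057

158.9641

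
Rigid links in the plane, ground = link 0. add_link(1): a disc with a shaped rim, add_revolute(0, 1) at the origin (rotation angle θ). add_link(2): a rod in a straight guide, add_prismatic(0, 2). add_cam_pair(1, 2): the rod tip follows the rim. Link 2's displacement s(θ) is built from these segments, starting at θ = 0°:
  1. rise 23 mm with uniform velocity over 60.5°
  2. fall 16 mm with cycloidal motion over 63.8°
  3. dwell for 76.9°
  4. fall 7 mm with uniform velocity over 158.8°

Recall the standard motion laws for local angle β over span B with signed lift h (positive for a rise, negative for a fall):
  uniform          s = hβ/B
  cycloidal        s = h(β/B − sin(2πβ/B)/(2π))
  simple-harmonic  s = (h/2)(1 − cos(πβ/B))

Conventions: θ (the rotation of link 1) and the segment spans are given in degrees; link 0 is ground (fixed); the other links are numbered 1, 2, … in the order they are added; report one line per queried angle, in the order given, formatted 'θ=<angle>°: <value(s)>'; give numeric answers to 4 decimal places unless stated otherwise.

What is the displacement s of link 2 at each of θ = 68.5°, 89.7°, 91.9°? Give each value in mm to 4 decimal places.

segment 1 (0° to 60.5°, uniform, h = 23) is passed completely: s = 0.0000 + (23) = 23.0000
θ = 68.5° falls in segment 2 (60.5° to 124.3°, cycloidal, h = -16): β = 68.5 − 60.5 = 8°, B = 63.8°; Δs = -16·(0.1254 − sin(2π·0.1254)/(2π)) = -0.2012; s = 23.0000 − 0.2012 = 22.7988
θ = 89.7° falls in segment 2 (60.5° to 124.3°, cycloidal, h = -16): β = 89.7 − 60.5 = 29.2°, B = 63.8°; Δs = -16·(0.4577 − sin(2π·0.4577)/(2π)) = -6.6537; s = 23.0000 − 6.6537 = 16.3463
θ = 91.9° falls in segment 2 (60.5° to 124.3°, cycloidal, h = -16): β = 91.9 − 60.5 = 31.4°, B = 63.8°; Δs = -16·(0.4922 − sin(2π·0.4922)/(2π)) = -7.7493; s = 23.0000 − 7.7493 = 15.2507

θ=68.5°: 22.7988
θ=89.7°: 16.3463
θ=91.9°: 15.2507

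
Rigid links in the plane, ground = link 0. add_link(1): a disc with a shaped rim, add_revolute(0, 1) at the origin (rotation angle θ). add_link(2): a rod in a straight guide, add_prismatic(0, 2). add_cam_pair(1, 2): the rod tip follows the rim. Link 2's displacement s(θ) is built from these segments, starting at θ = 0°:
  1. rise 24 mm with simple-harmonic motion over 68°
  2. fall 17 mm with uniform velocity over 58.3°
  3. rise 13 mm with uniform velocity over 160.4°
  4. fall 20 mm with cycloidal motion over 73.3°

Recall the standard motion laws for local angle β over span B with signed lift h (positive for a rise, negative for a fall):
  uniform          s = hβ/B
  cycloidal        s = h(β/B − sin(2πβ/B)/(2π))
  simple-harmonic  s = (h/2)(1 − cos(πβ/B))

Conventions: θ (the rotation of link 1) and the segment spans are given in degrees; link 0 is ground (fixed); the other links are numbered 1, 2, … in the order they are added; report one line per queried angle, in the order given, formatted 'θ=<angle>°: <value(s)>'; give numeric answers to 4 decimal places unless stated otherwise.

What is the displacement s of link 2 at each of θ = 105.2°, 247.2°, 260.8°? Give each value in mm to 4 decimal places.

segment 1 (0° to 68°, simple-harmonic, h = 24) is passed completely: s = 0.0000 + (24) = 24.0000
θ = 105.2° falls in segment 2 (68° to 126.3°, uniform, h = -17): β = 105.2 − 68 = 37.2°, B = 58.3°; Δs = -17·37.2/58.3 = -10.8473; s = 24.0000 − 10.8473 = 13.1527
segment 2 (68° to 126.3°, uniform, h = -17) is passed completely: s = 24.0000 + (-17) = 7.0000
θ = 247.2° falls in segment 3 (126.3° to 286.7°, uniform, h = 13): β = 247.2 − 126.3 = 120.9°, B = 160.4°; Δs = 13·120.9/160.4 = 9.7986; s = 7.0000 + 9.7986 = 16.7986
θ = 260.8° falls in segment 3 (126.3° to 286.7°, uniform, h = 13): β = 260.8 − 126.3 = 134.5°, B = 160.4°; Δs = 13·134.5/160.4 = 10.9009; s = 7.0000 + 10.9009 = 17.9009

θ=105.2°: 13.1527
θ=247.2°: 16.7986
θ=260.8°: 17.9009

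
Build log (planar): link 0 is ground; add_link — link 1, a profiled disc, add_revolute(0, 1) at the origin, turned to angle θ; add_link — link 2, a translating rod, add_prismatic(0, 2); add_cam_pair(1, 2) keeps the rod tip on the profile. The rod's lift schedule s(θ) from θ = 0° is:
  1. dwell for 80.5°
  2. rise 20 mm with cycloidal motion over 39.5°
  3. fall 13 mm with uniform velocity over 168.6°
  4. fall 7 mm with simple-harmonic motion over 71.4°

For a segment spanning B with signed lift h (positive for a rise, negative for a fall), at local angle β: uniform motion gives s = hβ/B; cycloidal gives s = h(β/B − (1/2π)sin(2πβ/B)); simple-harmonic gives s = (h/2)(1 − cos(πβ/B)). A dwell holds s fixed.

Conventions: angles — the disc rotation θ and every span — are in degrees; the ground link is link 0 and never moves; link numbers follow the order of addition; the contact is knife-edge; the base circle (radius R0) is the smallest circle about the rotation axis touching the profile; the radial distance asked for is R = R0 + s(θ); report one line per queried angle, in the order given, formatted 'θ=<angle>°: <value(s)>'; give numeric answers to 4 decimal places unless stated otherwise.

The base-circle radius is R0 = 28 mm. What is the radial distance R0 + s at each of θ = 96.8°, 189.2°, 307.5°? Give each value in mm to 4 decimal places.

seg 1 [0°–80.5°] dwell: s stays 0.0000
seg 2 [80.5°–120°] cycloidal, h=20: θ=96.8° here. β=16.3, B=39.5. 20·(0.4127 − sin(2π·0.4127)/(2π)) = 6.5927 → s = 6.5927
seg 2 [80.5°–120°] cycloidal, h=20: full span → s += 20 → s = 20.0000
seg 3 [120°–288.6°] uniform, h=-13: θ=189.2° here. β=69.2, B=168.6. -13·69.2/168.6 = -5.3357 → s = 14.6643
seg 3 [120°–288.6°] uniform, h=-13: full span → s += -13 → s = 7.0000
seg 4 [288.6°–360°] simple-harmonic, h=-7: θ=307.5° here. β=18.9, B=71.4. -7/2·(1 − cos(π·0.2647)) = -1.1421 → s = 5.8579
θ=96.8°: R = R0 + s = 28 + 6.5927 = 34.5927
θ=189.2°: R = R0 + s = 28 + 14.6643 = 42.6643
θ=307.5°: R = R0 + s = 28 + 5.8579 = 33.8579

θ=96.8°: 34.5927
θ=189.2°: 42.6643
θ=307.5°: 33.8579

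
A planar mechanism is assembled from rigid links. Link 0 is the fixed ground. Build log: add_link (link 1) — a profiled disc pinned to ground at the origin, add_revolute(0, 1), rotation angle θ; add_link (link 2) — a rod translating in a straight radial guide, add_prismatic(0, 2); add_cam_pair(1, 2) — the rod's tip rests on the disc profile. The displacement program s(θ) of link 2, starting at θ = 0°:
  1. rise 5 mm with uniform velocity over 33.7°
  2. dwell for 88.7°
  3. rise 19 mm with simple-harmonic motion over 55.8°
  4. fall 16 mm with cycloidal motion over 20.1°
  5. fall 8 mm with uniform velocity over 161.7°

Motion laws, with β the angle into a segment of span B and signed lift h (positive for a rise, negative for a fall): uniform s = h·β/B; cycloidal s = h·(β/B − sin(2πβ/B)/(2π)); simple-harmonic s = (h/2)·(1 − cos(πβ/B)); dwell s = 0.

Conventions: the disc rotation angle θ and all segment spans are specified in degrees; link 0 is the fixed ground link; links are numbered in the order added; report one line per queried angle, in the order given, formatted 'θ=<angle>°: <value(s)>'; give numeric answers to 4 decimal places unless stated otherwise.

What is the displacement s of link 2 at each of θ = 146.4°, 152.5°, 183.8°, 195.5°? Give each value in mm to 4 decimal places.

seg 1 [0°–33.7°] uniform, h=5: full span → s += 5 → s = 5.0000
seg 2 [33.7°–122.4°] dwell: s stays 5.0000
seg 3 [122.4°–178.2°] simple-harmonic, h=19: θ=146.4° here. β=24, B=55.8. 19/2·(1 − cos(π·0.4301)) = 7.4308 → s = 12.4308
seg 3 [122.4°–178.2°] simple-harmonic, h=19: θ=152.5° here. β=30.1, B=55.8. 19/2·(1 − cos(π·0.5394)) = 10.6737 → s = 15.6737
seg 3 [122.4°–178.2°] simple-harmonic, h=19: full span → s += 19 → s = 24.0000
seg 4 [178.2°–198.3°] cycloidal, h=-16: θ=183.8° here. β=5.6, B=20.1. -16·(0.2786 − sin(2π·0.2786)/(2π)) = -1.9523 → s = 22.0477
seg 4 [178.2°–198.3°] cycloidal, h=-16: θ=195.5° here. β=17.3, B=20.1. -16·(0.8607 − sin(2π·0.8607)/(2π)) = -15.7261 → s = 8.2739

θ=146.4°: 12.4308
θ=152.5°: 15.6737
θ=183.8°: 22.0477
θ=195.5°: 8.2739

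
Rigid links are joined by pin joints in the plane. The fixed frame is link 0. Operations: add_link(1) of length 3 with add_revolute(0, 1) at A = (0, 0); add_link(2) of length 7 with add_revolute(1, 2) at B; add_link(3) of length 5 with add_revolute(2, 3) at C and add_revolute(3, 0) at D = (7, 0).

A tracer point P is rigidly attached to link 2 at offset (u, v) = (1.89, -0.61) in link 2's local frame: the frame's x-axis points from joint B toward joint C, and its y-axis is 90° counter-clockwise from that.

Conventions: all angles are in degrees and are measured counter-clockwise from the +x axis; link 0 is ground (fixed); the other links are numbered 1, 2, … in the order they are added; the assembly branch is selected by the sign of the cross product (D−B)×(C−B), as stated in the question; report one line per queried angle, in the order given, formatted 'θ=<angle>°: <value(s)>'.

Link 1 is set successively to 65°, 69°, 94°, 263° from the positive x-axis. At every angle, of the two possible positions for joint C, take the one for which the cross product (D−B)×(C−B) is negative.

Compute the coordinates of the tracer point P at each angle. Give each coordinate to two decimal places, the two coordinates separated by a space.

A=(0,0), D=(7.00,0)
θ=65°: B = A + 3.00·(cos65°, sin65°) = (1.2679, 2.7189)
θ=65°: |BD| = 6.3443
θ=65°: circle(B,7.00) ∩ circle(D,5.00): a=5.0636, h=4.8332
θ=65°:   candidates: C₊=(7.9142,4.9157) cross=30.663; C₋=(3.7716,-3.8180) cross=-30.663
θ=65°:   branch - wants cross < 0 → take C=(3.7716,-3.8180) (cross=-30.663)
θ=65°: ex = (C−B)/|BC| = (0.3577,-0.9338); ey = (0.9338,0.3577)
θ=65°: P = B + 1.89·ex + -0.61·ey = (1.3742,0.7358)
θ=69°: B = A + 3.00·(cos69°, sin69°) = (1.0751, 2.8007)
θ=69°: |BD| = 6.5535
θ=69°: circle(B,7.00) ∩ circle(D,5.00): a=5.1078, h=4.7864
θ=69°:   candidates: C₊=(7.7385,4.9452) cross=31.368; C₋=(3.6474,-3.7095) cross=-31.368
θ=69°:   branch - wants cross < 0 → take C=(3.6474,-3.7095) (cross=-31.368)
θ=69°: ex = (C−B)/|BC| = (0.3675,-0.9300); ey = (0.9300,0.3675)
θ=69°: P = B + 1.89·ex + -0.61·ey = (1.2023,0.8188)
θ=94°: B = A + 3.00·(cos94°, sin94°) = (-0.2093, 2.9927)
θ=94°: |BD| = 7.8058
θ=94°: circle(B,7.00) ∩ circle(D,5.00): a=5.4402, h=4.4050
θ=94°:   candidates: C₊=(6.5041,4.9753) cross=34.384; C₋=(3.1264,-3.1615) cross=-34.384
θ=94°:   branch - wants cross < 0 → take C=(3.1264,-3.1615) (cross=-34.384)
θ=94°: ex = (C−B)/|BC| = (0.4765,-0.8792); ey = (0.8792,0.4765)
θ=94°: P = B + 1.89·ex + -0.61·ey = (0.1551,1.0404)
θ=263°: B = A + 3.00·(cos263°, sin263°) = (-0.3656, -2.9776)
θ=263°: |BD| = 7.9447
θ=263°: circle(B,7.00) ∩ circle(D,5.00): a=5.4828, h=4.3519
θ=263°:   candidates: C₊=(3.0865,3.1120) cross=34.575; C₋=(6.3486,-4.9574) cross=-34.575
θ=263°:   branch - wants cross < 0 → take C=(6.3486,-4.9574) (cross=-34.575)
θ=263°: ex = (C−B)/|BC| = (0.9592,-0.2828); ey = (0.2828,0.9592)
θ=263°: P = B + 1.89·ex + -0.61·ey = (1.2747,-4.0973)

θ=65°: 1.37 0.74
θ=69°: 1.20 0.82
θ=94°: 0.16 1.04
θ=263°: 1.27 -4.10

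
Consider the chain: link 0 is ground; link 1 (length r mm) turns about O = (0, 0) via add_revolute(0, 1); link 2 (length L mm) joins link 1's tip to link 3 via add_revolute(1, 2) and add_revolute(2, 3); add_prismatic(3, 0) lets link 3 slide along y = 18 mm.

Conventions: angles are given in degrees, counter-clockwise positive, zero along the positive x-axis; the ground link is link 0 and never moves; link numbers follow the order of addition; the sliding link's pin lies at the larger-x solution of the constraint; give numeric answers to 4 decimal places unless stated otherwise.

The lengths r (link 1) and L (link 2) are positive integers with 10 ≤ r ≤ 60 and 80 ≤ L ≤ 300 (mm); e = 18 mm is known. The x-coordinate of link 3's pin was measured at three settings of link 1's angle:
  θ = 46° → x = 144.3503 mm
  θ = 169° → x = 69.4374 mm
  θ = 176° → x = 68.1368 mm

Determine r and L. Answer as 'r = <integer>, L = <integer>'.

constraint per measurement: (x − r cos θ)² + (r sin θ − e)² = L²
subtracting the θ₁ and θ₂ equations cancels the r² and L² terms:
r = (x₁² − x₂²) / (2[(x₁cos θ₁ + e sin θ₁) − (x₂cos θ₂ + e sin θ₂)]) = 45.0000 → r = 45
L² = (x₁ − r cos θ₁)² + (r sin θ₁ − e)² = 12996.0057 → L = 114.0000 → L = 114
check at θ₃=176°: x = 68.1368 (printed 68.1368) ✓

r = 45, L = 114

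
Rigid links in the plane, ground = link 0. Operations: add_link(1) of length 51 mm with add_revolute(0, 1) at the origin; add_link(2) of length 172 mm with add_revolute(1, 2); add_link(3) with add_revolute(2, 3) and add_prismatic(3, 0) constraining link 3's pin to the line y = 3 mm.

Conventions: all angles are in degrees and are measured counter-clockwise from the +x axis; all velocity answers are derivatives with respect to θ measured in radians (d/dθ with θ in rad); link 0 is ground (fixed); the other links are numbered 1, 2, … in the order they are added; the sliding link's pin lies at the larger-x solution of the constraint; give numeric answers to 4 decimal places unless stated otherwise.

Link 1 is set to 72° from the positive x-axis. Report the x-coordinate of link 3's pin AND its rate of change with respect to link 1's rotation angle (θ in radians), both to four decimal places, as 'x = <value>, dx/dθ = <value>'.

geometry: r = 51 mm, L = 172 mm, e = 3 mm
crank pin P = (r cos θ, r sin θ) = (15.759867, 48.503882)
h = r sin θ − e = 48.503882 − 3 = 45.503882
x = r cos θ + √(L² − h²) = 15.759867 + 165.871627 = 181.631494
dx/dθ = −r sin θ − h·r cos θ/√(L² − h²) (θ in radians; h = 45.503882) = -52.827317

x = 181.6315, dx/dθ = -52.8273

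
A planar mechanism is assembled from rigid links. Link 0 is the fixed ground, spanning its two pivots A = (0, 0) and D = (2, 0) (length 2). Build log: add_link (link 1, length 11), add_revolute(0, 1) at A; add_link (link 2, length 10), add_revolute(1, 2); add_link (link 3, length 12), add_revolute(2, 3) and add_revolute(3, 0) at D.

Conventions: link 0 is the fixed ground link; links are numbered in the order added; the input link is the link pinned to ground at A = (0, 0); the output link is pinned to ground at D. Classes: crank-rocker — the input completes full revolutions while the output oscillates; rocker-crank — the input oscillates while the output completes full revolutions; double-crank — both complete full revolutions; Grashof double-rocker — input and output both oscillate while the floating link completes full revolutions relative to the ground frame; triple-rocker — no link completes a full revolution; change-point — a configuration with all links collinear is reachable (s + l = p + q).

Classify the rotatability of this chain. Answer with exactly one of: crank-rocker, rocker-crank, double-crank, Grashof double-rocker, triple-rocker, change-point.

lengths: ground=2, input=11, coupler=10, output=12
sorted: s=2 (shortest), l=12 (longest), p+q=21
s + l = 14 vs p + q = 21
s + l < p + q (Grashof) with shortest = ground link → double-crank

double-crank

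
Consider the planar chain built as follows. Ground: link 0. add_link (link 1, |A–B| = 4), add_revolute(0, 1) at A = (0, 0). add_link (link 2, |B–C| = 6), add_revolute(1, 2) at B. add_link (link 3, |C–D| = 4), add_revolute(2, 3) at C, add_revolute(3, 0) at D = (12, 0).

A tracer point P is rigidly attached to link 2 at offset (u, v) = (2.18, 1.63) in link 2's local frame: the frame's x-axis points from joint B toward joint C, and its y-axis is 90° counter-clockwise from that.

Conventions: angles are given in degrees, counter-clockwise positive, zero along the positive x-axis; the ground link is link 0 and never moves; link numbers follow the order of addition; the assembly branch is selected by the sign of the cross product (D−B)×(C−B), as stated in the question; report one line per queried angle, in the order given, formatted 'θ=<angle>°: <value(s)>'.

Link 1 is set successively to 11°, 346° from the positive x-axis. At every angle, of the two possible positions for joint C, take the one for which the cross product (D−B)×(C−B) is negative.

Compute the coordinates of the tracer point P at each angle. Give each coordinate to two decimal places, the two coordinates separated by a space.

A=(0,0), D=(12.00,0)
θ=11°: B = A + 4.00·(cos11°, sin11°) = (3.9265, 0.7632)
θ=11°: |BD| = 8.1095
θ=11°: circle(B,6.00) ∩ circle(D,4.00): a=5.2879, h=2.8352
θ=11°:   candidates: C₊=(9.4577,3.0882) cross=22.992; C₋=(8.9241,-2.5571) cross=-22.992
θ=11°:   branch - wants cross < 0 → take C=(8.9241,-2.5571) (cross=-22.992)
θ=11°: ex = (C−B)/|BC| = (0.8329,-0.5534); ey = (0.5534,0.8329)
θ=11°: P = B + 2.18·ex + 1.63·ey = (6.6443,0.9145)
θ=346°: B = A + 4.00·(cos346°, sin346°) = (3.8812, -0.9677)
θ=346°: |BD| = 8.1763
θ=346°: circle(B,6.00) ∩ circle(D,4.00): a=5.3112, h=2.7913
θ=346°:   candidates: C₊=(8.8247,2.4326) cross=22.822; C₋=(9.4854,-3.1108) cross=-22.822
θ=346°:   branch - wants cross < 0 → take C=(9.4854,-3.1108) (cross=-22.822)
θ=346°: ex = (C−B)/|BC| = (0.9340,-0.3572); ey = (0.3572,0.9340)
θ=346°: P = B + 2.18·ex + 1.63·ey = (6.4996,-0.2239)

θ=11°: 6.64 0.91
θ=346°: 6.50 -0.22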